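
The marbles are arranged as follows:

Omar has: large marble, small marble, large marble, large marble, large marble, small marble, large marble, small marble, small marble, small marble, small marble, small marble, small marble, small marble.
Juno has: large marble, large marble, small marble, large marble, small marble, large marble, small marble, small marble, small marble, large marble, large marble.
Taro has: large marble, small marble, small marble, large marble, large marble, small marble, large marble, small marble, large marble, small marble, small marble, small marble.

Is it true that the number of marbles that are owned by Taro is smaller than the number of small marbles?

marbles owned by Taro: 12.
small marbles: 21.
The claim requires 12 < 21, which holds.

True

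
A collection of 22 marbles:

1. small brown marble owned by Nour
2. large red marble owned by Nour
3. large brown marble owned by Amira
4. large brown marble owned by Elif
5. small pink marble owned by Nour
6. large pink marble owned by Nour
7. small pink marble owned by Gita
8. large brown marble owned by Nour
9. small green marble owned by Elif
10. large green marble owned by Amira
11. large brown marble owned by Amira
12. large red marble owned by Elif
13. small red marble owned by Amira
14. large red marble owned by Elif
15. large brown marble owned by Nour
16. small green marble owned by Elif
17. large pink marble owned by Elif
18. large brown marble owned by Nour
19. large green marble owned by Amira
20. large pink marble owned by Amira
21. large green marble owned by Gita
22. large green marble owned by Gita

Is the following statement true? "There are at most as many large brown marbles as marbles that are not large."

|large brown marbles| = 6.
|marbles that are not large| = 6.
The claim requires 6 ≤ 6, which holds.

True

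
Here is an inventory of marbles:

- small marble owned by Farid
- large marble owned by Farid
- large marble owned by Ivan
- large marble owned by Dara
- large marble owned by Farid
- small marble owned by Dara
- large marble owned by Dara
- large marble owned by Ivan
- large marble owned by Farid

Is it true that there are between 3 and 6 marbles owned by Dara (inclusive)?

|marbles owned by Dara| = 3.
The claim requires 3 ≤ 3 ≤ 6, which holds.

True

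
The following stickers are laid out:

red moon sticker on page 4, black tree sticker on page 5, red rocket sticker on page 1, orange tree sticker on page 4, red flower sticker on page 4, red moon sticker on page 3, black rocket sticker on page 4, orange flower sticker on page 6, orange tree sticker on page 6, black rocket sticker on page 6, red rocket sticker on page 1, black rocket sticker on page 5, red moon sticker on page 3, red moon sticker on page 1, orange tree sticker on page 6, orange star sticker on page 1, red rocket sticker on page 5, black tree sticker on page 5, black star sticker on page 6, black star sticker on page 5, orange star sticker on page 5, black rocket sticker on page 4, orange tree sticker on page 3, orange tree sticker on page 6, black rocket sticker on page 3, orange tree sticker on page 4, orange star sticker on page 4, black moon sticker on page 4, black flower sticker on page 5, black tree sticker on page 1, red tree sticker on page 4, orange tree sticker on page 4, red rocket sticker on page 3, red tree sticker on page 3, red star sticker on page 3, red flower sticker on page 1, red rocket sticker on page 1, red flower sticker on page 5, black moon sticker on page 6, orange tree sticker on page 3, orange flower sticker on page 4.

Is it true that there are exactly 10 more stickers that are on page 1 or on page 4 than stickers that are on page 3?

|stickers on page 1 or on page 4| = 18.
|stickers on page 3| = 8.
The claim requires 18 − 8 (= 10) to equal 10, which holds.

True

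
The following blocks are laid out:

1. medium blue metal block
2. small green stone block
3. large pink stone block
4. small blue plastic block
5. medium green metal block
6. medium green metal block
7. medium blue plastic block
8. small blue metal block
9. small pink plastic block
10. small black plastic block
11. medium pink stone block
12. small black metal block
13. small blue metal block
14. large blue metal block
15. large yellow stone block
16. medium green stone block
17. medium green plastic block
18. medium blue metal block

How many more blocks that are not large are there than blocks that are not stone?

blocks that are not large: 15.
blocks that are not stone: 13.
15 − 13 = 2.

2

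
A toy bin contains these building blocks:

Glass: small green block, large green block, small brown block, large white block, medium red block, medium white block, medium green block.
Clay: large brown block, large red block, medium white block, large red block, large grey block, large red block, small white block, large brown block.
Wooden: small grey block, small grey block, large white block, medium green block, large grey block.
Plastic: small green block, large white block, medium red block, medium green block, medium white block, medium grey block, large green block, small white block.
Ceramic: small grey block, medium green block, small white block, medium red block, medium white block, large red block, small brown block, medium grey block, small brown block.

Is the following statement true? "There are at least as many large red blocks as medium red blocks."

large red blocks: 4.
medium red blocks: 3.
The claim requires 4 ≥ 3, which holds.

True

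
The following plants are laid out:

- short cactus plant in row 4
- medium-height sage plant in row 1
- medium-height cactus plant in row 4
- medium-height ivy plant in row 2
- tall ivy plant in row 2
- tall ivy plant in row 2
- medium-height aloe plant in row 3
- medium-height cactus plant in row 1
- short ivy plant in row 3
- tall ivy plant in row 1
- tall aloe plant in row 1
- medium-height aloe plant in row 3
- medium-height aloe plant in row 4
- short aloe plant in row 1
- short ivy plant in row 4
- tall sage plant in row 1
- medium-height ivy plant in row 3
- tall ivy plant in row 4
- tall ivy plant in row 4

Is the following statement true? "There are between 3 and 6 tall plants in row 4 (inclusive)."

tall plants in row 4: 2.
The claim requires 3 ≤ 2 ≤ 6, which does not hold.

False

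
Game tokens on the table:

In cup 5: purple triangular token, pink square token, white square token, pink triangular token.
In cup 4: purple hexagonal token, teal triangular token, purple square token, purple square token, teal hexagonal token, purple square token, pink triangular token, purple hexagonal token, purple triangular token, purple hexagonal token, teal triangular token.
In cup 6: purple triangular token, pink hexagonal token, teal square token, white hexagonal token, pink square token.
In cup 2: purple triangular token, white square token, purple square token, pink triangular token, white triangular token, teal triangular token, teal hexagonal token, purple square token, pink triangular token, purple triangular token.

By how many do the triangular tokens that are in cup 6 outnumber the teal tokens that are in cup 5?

triangular tokens in cup 6: 1.
teal tokens in cup 5: 0.
1 − 0 = 1.

1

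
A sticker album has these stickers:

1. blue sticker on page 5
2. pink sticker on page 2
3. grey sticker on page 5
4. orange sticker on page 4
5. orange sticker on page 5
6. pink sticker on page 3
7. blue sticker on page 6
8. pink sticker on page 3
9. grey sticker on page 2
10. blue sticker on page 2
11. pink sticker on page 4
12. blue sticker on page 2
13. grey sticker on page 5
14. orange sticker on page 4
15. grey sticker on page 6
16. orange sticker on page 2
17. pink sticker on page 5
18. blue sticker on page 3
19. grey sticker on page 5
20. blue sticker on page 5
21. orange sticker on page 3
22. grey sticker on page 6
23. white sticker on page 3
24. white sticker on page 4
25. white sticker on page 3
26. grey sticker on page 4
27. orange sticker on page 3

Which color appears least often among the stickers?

white

Counts by color: grey 7, orange 6, blue 6, pink 5, white 3.
The minimum is 3, held uniquely by white.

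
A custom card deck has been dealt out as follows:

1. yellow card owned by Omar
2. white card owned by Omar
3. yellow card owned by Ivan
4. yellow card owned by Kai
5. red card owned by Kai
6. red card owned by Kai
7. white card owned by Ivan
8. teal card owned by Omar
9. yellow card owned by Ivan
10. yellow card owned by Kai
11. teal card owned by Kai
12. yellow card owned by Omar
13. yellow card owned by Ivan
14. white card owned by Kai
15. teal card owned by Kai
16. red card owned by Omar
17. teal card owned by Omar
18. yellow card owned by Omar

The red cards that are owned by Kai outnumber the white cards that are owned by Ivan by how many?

red cards owned by Kai: 2.
white cards owned by Ivan: 1.
2 − 1 = 1.

1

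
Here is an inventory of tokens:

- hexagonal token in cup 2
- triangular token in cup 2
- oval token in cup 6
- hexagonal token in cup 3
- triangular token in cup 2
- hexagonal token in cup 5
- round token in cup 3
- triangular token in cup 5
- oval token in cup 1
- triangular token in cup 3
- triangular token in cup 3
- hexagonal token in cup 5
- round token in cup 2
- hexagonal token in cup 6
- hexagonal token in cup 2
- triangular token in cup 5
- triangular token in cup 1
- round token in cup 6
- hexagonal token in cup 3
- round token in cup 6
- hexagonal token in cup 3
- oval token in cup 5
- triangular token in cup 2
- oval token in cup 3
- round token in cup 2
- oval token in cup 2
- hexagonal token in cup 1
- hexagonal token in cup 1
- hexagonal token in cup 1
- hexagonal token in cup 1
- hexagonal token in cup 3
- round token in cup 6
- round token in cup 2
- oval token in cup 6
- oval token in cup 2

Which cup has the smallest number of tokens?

Counts by cup: cup 2→10, cup 3→8, cup 6→6, cup 1→6, cup 5→5.
The minimum is 5, held uniquely by cup 5.

cup 5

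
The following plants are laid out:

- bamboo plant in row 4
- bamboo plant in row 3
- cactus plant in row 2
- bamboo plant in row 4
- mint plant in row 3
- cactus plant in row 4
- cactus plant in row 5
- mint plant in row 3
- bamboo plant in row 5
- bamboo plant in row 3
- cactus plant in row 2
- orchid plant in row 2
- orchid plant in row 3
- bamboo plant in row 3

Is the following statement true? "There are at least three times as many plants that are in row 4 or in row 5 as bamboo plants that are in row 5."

There are 5 plants in row 4 or in row 5.
There is 1 bamboo plant in row 5.
The claim requires 5 ≥ 3 × 1 = 3, which holds.

True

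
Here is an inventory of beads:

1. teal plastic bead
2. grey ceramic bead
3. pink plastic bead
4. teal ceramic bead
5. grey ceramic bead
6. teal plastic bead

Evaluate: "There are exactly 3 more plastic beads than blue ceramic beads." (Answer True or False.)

There are 3 plastic beads.
There are 0 blue ceramic beads.
The claim requires 3 − 0 (= 3) to equal 3, which holds.

True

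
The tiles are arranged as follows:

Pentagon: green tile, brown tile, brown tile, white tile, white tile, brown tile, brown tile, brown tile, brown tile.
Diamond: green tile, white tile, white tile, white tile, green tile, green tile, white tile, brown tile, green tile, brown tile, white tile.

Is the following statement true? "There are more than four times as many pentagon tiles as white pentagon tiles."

|pentagon tiles| = 9.
|white pentagon tiles| = 2.
The claim requires 9 > 4 × 2 = 8, which holds.

True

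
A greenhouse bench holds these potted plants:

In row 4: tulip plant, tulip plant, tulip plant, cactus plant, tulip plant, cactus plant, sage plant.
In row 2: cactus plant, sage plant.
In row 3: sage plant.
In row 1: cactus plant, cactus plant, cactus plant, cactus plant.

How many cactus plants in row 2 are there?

1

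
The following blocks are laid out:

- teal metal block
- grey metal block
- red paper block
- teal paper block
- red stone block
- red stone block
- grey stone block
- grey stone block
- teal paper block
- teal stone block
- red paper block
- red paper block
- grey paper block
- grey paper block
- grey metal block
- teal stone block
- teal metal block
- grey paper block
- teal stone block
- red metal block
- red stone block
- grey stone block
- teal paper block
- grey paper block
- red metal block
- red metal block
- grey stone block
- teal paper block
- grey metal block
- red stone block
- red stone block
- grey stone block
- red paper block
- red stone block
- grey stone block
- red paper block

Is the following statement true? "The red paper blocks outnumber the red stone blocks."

There are 5 red paper blocks.
There are 6 red stone blocks.
The claim requires 5 > 6, which does not hold.

False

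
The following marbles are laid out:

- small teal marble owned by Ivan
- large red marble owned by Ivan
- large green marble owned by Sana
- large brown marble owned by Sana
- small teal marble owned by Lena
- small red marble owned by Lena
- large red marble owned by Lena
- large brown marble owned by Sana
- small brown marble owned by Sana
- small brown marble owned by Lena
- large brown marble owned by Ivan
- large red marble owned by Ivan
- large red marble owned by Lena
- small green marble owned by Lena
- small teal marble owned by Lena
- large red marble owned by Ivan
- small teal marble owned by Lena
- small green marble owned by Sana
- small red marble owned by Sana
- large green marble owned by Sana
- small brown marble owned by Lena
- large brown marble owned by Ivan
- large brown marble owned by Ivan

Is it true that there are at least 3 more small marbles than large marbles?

small marbles: 11.
large marbles: 12.
The claim requires 11 − 12 = -1 ≥ 3, which does not hold.

False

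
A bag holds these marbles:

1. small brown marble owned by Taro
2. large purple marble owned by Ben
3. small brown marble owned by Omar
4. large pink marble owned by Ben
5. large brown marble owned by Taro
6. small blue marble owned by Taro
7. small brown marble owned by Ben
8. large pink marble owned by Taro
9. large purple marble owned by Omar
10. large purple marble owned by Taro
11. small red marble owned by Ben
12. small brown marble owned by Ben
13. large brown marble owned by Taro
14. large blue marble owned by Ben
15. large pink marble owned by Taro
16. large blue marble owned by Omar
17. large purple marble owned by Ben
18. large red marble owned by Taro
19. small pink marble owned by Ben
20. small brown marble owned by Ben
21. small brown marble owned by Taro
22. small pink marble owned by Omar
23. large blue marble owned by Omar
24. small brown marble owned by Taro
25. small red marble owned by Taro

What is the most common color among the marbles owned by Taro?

Counts by color (restricted to marbles owned by Taro): brown 5, pink 2, red 2, purple 1, blue 1.
The maximum is 5, held uniquely by brown.

brown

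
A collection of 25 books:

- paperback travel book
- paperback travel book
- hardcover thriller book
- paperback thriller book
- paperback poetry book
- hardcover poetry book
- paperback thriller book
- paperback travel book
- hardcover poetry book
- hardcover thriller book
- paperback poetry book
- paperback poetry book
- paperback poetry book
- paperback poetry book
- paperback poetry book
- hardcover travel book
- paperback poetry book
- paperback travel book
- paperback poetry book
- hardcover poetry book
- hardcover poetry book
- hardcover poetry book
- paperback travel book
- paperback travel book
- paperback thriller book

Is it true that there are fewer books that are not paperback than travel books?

There are 8 books that are not paperback.
There are 7 travel books.
The claim requires 8 < 7, which does not hold.

False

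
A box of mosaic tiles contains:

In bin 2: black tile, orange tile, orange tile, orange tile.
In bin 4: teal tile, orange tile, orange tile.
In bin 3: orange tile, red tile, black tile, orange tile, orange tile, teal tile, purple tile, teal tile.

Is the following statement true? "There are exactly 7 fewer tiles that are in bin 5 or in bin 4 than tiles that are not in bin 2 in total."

|tiles in bin 5 or in bin 4| = 3.
|tiles that are not in bin 2| = 11.
The claim requires 11 − 3 (= 8) to equal 7, which does not hold.

False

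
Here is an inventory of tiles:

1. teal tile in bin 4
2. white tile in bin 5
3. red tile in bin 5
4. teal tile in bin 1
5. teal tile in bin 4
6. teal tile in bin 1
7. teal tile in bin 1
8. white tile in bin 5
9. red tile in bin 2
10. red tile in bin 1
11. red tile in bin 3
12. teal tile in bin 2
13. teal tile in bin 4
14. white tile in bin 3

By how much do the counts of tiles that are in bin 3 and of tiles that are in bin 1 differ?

tiles in bin 3: 2. tiles in bin 1: 4.
|2 − 4| = 4 − 2 = 2.

2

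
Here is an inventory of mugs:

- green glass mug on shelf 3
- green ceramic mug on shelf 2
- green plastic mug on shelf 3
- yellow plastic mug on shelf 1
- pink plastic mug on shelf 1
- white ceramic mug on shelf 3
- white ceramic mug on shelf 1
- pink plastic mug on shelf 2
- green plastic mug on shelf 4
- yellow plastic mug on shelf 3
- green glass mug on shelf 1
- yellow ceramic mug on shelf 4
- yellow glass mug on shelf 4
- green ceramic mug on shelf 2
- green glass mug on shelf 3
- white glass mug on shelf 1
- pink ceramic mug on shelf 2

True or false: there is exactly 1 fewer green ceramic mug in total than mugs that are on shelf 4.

True

|green ceramic mugs| = 2.
|mugs on shelf 4| = 3.
The claim requires 3 − 2 (= 1) to equal 1, which holds.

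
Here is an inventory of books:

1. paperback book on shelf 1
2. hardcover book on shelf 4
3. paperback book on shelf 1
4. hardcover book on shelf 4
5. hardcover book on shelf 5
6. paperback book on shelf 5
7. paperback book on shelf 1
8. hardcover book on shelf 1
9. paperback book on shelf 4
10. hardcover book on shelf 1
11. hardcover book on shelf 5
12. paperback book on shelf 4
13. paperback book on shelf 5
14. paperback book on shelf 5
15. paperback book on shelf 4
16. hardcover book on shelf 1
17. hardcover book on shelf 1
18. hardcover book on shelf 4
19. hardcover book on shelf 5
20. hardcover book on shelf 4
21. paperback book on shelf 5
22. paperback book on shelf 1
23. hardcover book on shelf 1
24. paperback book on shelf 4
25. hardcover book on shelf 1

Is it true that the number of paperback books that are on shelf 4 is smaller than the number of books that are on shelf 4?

|paperback books on shelf 4| = 4.
|books on shelf 4| = 8.
The claim requires 4 < 8, which holds.

True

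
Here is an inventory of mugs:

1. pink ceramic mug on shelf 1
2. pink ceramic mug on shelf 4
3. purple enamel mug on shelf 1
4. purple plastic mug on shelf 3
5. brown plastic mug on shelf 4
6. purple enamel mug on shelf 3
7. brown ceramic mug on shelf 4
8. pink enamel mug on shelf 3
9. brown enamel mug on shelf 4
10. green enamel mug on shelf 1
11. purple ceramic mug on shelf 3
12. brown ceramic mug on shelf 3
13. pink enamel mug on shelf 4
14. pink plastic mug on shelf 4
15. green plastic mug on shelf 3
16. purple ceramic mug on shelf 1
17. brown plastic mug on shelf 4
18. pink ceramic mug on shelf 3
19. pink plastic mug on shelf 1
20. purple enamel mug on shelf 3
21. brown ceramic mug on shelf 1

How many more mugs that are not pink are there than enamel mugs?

7

mugs that are not pink: 14.
enamel mugs: 7.
14 − 7 = 7.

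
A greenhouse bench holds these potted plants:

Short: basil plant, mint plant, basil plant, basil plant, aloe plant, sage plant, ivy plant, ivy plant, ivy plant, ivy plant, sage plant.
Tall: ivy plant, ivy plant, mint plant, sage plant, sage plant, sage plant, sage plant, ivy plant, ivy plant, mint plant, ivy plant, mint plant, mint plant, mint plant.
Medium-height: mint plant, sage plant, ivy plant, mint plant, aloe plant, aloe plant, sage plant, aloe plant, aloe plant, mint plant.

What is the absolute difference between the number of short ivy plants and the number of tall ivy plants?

1

short ivy plants: 4. tall ivy plants: 5.
|4 − 5| = 5 − 4 = 1.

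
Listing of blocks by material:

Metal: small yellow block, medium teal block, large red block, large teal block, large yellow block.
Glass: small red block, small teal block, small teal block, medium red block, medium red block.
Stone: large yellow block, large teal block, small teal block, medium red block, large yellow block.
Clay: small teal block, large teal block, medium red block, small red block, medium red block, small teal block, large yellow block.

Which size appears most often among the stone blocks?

Counts by size (restricted to stone blocks): large 3, small 1, medium 1.
The maximum is 3, held uniquely by large.

large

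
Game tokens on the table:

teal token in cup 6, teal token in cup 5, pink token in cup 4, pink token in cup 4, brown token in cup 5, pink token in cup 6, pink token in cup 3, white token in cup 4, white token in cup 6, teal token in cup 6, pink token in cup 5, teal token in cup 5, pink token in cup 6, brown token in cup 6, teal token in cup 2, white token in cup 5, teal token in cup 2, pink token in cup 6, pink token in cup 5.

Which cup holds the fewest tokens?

cup 3

Counts by cup: cup 6→7, cup 5→6, cup 4→3, cup 2→2, cup 3→1.
The minimum is 1, held uniquely by cup 3.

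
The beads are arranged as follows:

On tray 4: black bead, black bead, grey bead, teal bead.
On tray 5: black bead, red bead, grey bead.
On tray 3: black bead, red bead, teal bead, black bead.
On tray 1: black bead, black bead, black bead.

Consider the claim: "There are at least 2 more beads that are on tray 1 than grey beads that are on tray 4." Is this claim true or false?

There are 3 beads on tray 1.
There is 1 grey bead on tray 4.
The claim requires 3 − 1 = 2 ≥ 2, which holds.

True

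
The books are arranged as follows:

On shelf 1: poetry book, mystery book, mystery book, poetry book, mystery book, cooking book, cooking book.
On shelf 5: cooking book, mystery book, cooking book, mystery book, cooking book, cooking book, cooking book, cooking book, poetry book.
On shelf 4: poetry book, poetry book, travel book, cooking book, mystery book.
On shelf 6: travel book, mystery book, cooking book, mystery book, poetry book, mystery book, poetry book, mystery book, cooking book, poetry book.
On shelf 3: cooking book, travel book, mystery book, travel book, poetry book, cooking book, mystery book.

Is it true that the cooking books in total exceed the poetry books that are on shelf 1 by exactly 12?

There are 13 cooking books.
There are 2 poetry books on shelf 1.
The claim requires 13 − 2 (= 11) to equal 12, which does not hold.

False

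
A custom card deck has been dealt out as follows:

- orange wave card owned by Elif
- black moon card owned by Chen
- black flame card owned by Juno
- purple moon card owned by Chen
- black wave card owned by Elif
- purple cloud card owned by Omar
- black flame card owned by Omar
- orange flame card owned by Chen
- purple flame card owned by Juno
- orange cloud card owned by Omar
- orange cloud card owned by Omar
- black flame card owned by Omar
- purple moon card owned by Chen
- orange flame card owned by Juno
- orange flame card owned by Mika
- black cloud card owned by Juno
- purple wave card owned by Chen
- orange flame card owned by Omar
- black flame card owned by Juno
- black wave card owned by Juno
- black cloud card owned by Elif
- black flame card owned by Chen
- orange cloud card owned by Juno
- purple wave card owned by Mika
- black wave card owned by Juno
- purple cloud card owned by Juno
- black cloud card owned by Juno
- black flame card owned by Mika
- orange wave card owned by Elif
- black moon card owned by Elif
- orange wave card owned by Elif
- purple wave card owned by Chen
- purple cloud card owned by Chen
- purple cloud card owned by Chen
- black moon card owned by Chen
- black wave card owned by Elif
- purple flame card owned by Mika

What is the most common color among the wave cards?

Counts by color (restricted to wave cards): black 4, purple 3, orange 3.
The maximum is 4, held uniquely by black.

black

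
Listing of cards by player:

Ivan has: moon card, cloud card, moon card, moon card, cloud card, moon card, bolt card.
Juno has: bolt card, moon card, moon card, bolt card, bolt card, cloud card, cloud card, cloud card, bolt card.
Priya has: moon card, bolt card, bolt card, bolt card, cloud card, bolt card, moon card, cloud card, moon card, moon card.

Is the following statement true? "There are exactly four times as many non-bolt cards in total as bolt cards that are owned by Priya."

There are 17 non-bolt cards.
Count of bolt cards owned by Priya: 4.
The claim requires 17 = 4 × 4 = 16, which does not hold.

False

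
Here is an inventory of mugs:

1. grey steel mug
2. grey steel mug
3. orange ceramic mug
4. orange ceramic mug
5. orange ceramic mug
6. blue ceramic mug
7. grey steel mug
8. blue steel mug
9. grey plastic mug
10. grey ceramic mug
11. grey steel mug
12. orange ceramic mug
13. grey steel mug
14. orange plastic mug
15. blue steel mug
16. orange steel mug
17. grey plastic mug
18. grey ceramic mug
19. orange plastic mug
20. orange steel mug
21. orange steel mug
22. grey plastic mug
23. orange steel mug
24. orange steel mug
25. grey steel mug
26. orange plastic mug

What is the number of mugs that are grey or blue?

blue: 3; grey: 11; together 3 + 11 = 14.

14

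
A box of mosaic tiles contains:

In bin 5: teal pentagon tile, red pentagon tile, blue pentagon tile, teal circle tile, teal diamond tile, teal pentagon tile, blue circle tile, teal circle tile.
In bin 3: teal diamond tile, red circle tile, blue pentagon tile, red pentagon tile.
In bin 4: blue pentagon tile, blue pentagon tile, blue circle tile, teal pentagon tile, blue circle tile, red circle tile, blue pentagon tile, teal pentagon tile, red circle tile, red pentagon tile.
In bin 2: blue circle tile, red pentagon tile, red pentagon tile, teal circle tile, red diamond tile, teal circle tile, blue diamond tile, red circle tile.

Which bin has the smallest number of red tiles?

bin 5

Counts by bin (restricted to red tiles): bin 2→4, bin 4→3, bin 3→2, bin 5→1.
The minimum is 1, held uniquely by bin 5.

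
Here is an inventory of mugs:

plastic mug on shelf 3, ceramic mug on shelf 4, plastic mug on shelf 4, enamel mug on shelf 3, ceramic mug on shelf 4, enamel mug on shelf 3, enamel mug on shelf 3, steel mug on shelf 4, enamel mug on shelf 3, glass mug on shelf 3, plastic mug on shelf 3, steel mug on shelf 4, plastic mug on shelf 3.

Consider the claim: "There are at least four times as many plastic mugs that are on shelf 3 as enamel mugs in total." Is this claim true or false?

False

|plastic mugs on shelf 3| = 3.
|enamel mugs| = 4.
The claim requires 3 ≥ 4 × 4 = 16, which does not hold.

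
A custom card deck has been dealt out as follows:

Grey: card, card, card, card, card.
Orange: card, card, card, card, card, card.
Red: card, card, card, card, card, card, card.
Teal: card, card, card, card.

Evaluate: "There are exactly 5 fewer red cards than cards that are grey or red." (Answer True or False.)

True

There are 7 red cards.
There are 12 cards that are grey or red.
The claim requires 12 − 7 (= 5) to equal 5, which holds.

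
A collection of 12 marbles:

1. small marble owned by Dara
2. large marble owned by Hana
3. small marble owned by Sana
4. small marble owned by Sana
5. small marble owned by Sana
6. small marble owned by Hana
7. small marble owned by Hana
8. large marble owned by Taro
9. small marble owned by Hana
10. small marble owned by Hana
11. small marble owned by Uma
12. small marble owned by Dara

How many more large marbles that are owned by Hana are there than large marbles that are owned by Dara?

1

large marbles owned by Hana: 1.
large marbles owned by Dara: 0.
1 − 0 = 1.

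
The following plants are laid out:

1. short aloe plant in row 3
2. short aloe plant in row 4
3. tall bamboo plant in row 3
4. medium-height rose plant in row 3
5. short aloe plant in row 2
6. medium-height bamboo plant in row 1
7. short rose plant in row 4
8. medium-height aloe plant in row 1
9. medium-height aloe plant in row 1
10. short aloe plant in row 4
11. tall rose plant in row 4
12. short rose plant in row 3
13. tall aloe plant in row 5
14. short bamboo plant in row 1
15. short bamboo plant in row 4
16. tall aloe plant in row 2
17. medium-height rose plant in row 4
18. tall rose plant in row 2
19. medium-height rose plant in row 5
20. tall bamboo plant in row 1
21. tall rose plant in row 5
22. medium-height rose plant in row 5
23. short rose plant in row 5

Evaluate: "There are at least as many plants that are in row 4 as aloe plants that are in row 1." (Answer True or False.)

True

|plants in row 4| = 6.
|aloe plants in row 1| = 2.
The claim requires 6 ≥ 2, which holds.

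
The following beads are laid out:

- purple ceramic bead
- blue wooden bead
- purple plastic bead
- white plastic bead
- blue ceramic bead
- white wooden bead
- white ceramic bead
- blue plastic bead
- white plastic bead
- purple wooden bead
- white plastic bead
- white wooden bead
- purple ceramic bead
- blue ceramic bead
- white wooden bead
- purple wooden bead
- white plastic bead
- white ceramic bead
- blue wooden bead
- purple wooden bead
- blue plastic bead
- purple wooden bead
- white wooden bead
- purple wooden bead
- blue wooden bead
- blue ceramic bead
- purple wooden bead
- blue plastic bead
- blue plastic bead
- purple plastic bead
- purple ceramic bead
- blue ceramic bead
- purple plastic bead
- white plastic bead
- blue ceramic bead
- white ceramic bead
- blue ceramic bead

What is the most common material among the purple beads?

Counts by material (restricted to purple beads): wooden 6, plastic 3, ceramic 3.
The maximum is 6, held uniquely by wooden.

wooden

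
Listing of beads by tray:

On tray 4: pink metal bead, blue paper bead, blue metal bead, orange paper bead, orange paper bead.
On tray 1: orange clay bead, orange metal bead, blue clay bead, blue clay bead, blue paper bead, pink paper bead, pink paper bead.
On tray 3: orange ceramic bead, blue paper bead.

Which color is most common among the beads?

blue

Counts by color: blue 6, orange 5, pink 3.
The maximum is 6, held uniquely by blue.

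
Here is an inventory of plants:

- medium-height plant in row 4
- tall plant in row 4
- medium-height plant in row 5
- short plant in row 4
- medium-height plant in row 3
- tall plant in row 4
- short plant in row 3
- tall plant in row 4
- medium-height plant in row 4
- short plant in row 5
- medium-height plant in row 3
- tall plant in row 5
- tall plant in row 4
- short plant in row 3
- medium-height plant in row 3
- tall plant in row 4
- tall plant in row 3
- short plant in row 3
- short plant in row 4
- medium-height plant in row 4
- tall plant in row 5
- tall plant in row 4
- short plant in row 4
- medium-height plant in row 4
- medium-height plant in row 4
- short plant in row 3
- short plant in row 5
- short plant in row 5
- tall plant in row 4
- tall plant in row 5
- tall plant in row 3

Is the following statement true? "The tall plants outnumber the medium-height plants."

True

|tall plants| = 12.
|medium-height plants| = 9.
The claim requires 12 > 9, which holds.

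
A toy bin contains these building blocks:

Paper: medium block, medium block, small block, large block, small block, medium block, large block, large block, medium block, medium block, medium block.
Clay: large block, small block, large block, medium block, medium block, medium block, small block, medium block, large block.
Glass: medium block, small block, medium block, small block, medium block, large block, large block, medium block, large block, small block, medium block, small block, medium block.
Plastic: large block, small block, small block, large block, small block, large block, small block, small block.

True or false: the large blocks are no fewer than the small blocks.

False

large blocks: 12.
small blocks: 13.
The claim requires 12 ≥ 13, which does not hold.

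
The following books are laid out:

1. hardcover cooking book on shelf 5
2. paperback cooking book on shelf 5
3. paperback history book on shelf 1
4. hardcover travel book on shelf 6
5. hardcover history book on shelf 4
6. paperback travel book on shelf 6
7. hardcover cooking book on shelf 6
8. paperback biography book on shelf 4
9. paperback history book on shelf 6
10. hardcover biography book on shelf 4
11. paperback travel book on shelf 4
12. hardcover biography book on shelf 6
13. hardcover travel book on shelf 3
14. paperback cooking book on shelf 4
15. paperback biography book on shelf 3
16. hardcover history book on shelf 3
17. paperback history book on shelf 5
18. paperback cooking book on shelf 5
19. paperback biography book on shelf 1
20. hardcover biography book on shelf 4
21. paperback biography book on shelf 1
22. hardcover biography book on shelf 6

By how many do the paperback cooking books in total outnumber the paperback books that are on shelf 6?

1

paperback cooking books: 3.
paperback books on shelf 6: 2.
3 − 2 = 1.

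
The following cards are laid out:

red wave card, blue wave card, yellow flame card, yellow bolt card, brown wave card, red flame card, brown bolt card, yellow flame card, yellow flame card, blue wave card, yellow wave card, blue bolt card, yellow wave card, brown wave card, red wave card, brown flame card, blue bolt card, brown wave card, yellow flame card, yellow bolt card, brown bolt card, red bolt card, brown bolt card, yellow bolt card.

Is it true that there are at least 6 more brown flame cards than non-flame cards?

|brown flame cards| = 1.
|non-flame cards| = 18.
The claim requires 1 − 18 = -17 ≥ 6, which does not hold.

False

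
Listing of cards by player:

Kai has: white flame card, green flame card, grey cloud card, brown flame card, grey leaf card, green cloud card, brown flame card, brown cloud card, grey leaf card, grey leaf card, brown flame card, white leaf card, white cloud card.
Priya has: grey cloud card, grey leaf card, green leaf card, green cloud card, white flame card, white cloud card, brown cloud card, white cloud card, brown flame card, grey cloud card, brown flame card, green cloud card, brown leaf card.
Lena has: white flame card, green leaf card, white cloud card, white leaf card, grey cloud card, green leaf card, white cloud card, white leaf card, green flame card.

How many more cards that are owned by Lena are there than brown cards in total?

1

cards owned by Lena: 9.
brown cards: 8.
9 − 8 = 1.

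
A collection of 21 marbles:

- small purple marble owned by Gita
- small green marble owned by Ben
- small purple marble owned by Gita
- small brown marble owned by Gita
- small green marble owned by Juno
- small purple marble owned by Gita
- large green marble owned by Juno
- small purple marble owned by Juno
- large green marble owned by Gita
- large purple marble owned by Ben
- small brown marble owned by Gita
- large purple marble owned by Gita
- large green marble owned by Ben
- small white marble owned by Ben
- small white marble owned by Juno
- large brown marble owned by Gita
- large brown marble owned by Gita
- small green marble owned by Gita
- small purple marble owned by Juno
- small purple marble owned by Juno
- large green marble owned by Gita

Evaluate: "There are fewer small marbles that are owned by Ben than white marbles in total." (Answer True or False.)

False

|small marbles owned by Ben| = 2.
|white marbles| = 2.
The claim requires 2 < 2, which does not hold.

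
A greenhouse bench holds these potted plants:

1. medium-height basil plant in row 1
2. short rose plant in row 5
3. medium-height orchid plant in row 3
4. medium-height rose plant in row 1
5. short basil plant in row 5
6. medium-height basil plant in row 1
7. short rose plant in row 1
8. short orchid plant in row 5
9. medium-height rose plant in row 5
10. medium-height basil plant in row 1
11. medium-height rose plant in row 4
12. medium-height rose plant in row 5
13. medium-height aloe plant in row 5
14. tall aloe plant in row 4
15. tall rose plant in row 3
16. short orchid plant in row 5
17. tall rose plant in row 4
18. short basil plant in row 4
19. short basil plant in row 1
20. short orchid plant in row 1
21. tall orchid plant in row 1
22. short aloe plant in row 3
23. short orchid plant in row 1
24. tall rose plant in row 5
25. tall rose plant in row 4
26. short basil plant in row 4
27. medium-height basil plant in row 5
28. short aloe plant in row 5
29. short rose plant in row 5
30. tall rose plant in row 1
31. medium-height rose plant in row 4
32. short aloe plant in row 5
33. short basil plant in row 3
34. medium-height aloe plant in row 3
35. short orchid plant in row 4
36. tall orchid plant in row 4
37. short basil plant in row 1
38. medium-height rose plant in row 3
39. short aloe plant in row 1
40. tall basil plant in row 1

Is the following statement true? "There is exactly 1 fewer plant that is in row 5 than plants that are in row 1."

True

There are 12 plants in row 5.
There are 13 plants in row 1.
The claim requires 13 − 12 (= 1) to equal 1, which holds.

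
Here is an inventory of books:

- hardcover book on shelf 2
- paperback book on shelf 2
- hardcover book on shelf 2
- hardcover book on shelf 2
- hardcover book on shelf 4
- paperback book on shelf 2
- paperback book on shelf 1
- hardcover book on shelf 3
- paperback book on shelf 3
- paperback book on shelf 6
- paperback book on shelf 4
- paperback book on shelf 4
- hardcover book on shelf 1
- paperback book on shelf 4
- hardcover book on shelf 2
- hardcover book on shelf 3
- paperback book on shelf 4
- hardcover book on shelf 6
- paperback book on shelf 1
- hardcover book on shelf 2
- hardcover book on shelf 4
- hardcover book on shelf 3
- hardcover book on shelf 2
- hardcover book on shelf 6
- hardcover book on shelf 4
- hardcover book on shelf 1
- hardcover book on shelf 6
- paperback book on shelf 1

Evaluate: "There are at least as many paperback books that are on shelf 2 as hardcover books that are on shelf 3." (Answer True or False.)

|paperback books on shelf 2| = 2.
|hardcover books on shelf 3| = 3.
The claim requires 2 ≥ 3, which does not hold.

False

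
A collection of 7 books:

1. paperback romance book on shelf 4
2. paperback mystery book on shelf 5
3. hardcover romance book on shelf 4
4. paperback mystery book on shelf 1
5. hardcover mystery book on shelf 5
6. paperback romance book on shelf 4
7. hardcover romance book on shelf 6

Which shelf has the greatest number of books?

shelf 4

Counts by shelf: shelf 4→3, shelf 5→2, shelf 6→1, shelf 1→1.
The maximum is 3, held uniquely by shelf 4.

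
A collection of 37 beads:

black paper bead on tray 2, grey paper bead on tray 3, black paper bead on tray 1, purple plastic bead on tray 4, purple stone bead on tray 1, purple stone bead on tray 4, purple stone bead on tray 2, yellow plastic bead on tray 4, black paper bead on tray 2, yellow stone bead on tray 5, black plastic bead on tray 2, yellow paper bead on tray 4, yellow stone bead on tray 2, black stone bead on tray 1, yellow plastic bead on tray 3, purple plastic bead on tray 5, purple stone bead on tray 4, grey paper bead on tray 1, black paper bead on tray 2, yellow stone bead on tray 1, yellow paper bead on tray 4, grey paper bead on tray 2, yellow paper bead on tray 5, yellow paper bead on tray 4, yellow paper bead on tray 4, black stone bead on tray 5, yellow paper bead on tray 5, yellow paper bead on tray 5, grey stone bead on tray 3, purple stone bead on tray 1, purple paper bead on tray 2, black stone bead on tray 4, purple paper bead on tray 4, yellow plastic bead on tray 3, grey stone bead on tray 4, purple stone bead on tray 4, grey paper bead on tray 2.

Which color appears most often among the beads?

Counts by color: yellow 13, purple 10, black 8, grey 6.
The maximum is 13, held uniquely by yellow.

yellow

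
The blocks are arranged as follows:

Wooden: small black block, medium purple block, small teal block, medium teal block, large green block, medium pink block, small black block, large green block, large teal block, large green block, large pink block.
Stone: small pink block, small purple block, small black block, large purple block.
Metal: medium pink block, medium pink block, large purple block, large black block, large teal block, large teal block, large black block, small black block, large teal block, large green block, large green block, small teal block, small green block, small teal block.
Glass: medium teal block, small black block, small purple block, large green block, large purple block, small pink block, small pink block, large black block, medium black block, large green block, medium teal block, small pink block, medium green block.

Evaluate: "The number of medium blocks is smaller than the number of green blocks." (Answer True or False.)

There are 9 medium blocks.
There are 9 green blocks.
The claim requires 9 < 9, which does not hold.

False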